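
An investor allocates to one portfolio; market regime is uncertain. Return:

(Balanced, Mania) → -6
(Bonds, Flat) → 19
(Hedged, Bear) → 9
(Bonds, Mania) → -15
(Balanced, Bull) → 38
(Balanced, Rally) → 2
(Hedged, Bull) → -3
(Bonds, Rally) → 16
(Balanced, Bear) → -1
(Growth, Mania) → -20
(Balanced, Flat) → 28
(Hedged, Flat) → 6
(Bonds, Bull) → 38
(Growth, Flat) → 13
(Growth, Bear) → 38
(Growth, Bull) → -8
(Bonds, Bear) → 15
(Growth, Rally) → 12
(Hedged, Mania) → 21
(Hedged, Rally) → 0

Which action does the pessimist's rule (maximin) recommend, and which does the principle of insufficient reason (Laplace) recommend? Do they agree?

Row minima: Balanced=-6, Growth=-20, Bonds=-15, Hedged=-3
Best worst-case = -3 → Hedged.
Row averages: Balanced=12.2, Growth=7, Bonds=14.6, Hedged=6.6
Highest average = 14.6 → Bonds.

maximin → Hedged; laplace → Bonds (disagree)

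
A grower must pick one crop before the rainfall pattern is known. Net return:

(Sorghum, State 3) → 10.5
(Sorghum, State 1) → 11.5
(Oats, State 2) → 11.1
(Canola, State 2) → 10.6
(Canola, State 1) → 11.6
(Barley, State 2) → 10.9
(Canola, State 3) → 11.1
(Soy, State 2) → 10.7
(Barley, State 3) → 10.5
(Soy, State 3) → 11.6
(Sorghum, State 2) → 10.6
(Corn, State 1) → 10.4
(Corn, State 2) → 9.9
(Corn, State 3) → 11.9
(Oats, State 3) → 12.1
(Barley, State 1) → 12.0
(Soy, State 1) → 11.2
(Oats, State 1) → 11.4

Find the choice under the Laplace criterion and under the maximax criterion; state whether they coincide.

Row averages: Oats=173/15, Corn=161/15, Sorghum=163/15, Soy=67/6, Canola=11.1, Barley=167/15
Highest average = 173/15 → Oats.
Row maxima: Oats=12.1, Corn=11.9, Sorghum=11.5, Soy=11.6, Canola=11.6, Barley=12.0
Best best-case = 12.1 → Oats.

laplace → Oats; maximax → Oats (agree)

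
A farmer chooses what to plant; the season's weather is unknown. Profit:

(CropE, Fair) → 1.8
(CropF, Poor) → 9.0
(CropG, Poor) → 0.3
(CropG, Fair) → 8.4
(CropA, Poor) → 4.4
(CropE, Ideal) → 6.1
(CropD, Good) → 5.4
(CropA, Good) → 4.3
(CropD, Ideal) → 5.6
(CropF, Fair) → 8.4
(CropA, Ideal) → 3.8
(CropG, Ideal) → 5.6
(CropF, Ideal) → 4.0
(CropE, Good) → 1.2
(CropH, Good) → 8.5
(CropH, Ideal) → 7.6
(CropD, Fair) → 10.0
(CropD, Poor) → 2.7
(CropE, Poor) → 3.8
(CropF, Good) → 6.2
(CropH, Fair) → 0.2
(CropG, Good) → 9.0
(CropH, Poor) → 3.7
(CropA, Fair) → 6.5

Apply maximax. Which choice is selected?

CropD

Row maxima: CropH=8.5, CropE=6.1, CropG=9.0, CropD=10.0, CropA=6.5, CropF=9.0
Best best-case = 10.0 → CropD.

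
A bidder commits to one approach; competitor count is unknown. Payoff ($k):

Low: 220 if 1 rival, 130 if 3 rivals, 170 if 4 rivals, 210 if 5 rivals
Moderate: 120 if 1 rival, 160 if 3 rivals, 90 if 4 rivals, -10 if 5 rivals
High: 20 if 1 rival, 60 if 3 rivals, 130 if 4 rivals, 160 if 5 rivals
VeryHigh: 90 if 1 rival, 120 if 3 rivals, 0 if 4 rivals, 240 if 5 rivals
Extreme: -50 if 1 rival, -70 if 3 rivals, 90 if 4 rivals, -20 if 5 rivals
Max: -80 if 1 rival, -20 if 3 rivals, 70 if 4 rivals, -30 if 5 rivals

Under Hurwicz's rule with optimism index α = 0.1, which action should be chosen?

Low

Low: 0.1·220 + 0.9·130 = 139
Moderate: 0.1·160 + 0.9·(-10) = 7
High: 0.1·160 + 0.9·20 = 34
VeryHigh: 0.1·240 + 0.9·0 = 24
Extreme: 0.1·90 + 0.9·(-70) = -54
Max: 0.1·70 + 0.9·(-80) = -65
Highest Hurwicz score = 139 → Low.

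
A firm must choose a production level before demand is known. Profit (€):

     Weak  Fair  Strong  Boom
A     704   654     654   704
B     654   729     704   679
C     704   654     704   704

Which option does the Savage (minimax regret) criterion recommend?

Column bests: Weak=704, Fair=729, Strong=704, Boom=704.
A regrets: 0, 75, 50, 0 → max 75
B regrets: 50, 0, 0, 25 → max 50
C regrets: 0, 75, 0, 0 → max 75
Smallest max regret = 50 → B.

B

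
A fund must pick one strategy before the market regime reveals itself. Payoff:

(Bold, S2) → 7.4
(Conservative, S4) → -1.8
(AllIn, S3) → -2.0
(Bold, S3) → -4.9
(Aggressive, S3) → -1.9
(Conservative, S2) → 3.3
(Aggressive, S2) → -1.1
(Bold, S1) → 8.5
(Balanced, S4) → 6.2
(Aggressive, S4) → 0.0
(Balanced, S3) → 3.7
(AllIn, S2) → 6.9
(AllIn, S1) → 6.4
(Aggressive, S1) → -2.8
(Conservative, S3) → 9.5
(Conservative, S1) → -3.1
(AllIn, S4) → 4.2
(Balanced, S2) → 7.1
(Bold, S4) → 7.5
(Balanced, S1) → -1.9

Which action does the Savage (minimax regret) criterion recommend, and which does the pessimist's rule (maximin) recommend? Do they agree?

Column bests: S1=8.5, S2=7.4, S3=9.5, S4=7.5.
Conservative regrets: 11.6, 4.1, 0.0, 9.3 → max 11.6
Balanced regrets: 10.4, 0.3, 5.8, 1.3 → max 10.4
Aggressive regrets: 11.3, 8.5, 11.4, 7.5 → max 11.4
Bold regrets: 0.0, 0.0, 14.4, 0.0 → max 14.4
AllIn regrets: 2.1, 0.5, 11.5, 3.3 → max 11.5
Smallest max regret = 10.4 → Balanced.
Row minima: Conservative=-3.1, Balanced=-1.9, Aggressive=-2.8, Bold=-4.9, AllIn=-2.0
Best worst-case = -1.9 → Balanced.

minimax regret → Balanced; maximin → Balanced (agree)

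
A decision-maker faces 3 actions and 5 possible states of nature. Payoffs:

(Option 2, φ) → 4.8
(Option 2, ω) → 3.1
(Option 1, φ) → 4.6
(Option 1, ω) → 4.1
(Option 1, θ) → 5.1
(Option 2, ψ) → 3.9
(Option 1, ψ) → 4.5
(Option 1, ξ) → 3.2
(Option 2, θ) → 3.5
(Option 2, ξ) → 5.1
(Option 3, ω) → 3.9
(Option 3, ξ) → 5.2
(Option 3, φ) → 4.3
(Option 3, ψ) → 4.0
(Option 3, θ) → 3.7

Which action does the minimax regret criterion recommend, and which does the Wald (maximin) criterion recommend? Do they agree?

minimax regret → Option 3; maximin → Option 3 (agree)

Column bests: θ=5.1, φ=4.8, ψ=4.5, ω=4.1, ξ=5.2.
Option 1 regrets: 0.0, 0.2, 0.0, 0.0, 2.0 → max 2.0
Option 2 regrets: 1.6, 0.0, 0.6, 1.0, 0.1 → max 1.6
Option 3 regrets: 1.4, 0.5, 0.5, 0.2, 0.0 → max 1.4
Smallest max regret = 1.4 → Option 3.
Row minima: Option 1=3.2, Option 2=3.1, Option 3=3.7
Best worst-case = 3.7 → Option 3.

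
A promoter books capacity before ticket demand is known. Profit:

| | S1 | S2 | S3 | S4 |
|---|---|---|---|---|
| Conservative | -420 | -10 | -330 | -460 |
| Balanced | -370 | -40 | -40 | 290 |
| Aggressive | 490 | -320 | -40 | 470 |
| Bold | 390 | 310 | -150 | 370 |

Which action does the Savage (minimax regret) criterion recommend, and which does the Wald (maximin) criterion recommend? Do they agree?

Column bests: S1=490, S2=310, S3=-40, S4=470.
Conservative regrets: 910, 320, 290, 930 → max 930
Balanced regrets: 860, 350, 0, 180 → max 860
Aggressive regrets: 0, 630, 0, 0 → max 630
Bold regrets: 100, 0, 110, 100 → max 110
Smallest max regret = 110 → Bold.
Row minima: Conservative=-460, Balanced=-370, Aggressive=-320, Bold=-150
Best worst-case = -150 → Bold.

minimax regret → Bold; maximin → Bold (agree)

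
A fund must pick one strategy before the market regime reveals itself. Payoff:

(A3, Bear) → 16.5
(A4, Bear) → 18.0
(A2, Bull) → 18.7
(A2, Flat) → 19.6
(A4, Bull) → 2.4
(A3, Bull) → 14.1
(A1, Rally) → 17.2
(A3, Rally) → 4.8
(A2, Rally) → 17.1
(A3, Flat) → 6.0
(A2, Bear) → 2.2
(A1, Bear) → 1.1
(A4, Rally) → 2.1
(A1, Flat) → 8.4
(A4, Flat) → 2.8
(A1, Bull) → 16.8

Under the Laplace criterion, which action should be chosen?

Row averages: A1=10.875, A2=14.4, A3=10.35, A4=6.325
Highest average = 14.4 → A2.

A2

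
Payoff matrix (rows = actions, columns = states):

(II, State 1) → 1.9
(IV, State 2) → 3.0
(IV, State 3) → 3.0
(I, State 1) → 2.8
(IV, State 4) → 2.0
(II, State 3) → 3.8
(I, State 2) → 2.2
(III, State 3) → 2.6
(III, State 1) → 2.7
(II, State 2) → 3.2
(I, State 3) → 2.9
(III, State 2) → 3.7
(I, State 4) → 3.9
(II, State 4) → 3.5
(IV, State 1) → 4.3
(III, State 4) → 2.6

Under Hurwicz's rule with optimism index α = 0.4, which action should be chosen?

I: 0.4·3.9 + 0.6·2.2 = 2.88
II: 0.4·3.8 + 0.6·1.9 = 2.66
III: 0.4·3.7 + 0.6·2.6 = 3.04
IV: 0.4·4.3 + 0.6·2.0 = 2.92
Highest Hurwicz score = 3.04 → III.

III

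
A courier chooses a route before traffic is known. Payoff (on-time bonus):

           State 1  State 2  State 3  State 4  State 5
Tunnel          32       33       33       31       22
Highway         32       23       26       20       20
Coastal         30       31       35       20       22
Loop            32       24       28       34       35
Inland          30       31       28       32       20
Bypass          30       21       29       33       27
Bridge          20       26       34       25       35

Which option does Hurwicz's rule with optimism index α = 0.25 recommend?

Tunnel: 0.25·33 + 0.75·22 = 24.75
Highway: 0.25·32 + 0.75·20 = 23
Coastal: 0.25·35 + 0.75·20 = 23.75
Loop: 0.25·35 + 0.75·24 = 26.75
Inland: 0.25·32 + 0.75·20 = 23
Bypass: 0.25·33 + 0.75·21 = 24
Bridge: 0.25·35 + 0.75·20 = 23.75
Highest Hurwicz score = 26.75 → Loop.

Loop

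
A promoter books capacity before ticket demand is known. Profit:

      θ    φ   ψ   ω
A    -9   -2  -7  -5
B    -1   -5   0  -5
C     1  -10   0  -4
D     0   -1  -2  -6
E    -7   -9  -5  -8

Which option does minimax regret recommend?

D

Column bests: θ=1, φ=-1, ψ=0, ω=-4.
A regrets: 10, 1, 7, 1 → max 10
B regrets: 2, 4, 0, 1 → max 4
C regrets: 0, 9, 0, 0 → max 9
D regrets: 1, 0, 2, 2 → max 2
E regrets: 8, 8, 5, 4 → max 8
Smallest max regret = 2 → D.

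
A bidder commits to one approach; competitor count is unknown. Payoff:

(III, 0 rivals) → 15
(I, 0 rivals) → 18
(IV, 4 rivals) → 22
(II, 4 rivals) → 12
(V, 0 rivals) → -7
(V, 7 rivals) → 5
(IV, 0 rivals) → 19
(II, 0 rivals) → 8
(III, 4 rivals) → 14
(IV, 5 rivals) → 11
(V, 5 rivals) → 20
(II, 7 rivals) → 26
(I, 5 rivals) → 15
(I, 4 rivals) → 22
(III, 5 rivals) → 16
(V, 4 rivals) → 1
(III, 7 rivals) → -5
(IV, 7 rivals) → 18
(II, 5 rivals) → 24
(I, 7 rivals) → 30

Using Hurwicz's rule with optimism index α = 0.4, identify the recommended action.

I: 0.4·30 + 0.6·15 = 21
II: 0.4·26 + 0.6·8 = 15.2
III: 0.4·16 + 0.6·(-5) = 3.4
IV: 0.4·22 + 0.6·11 = 15.4
V: 0.4·20 + 0.6·(-7) = 3.8
Highest Hurwicz score = 21 → I.

I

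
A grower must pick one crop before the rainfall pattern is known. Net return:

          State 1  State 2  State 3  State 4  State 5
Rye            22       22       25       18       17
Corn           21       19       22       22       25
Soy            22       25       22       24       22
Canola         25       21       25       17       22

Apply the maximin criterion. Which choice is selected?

Row minima: Rye=17, Corn=19, Soy=22, Canola=17
Best worst-case = 22 → Soy.

Soy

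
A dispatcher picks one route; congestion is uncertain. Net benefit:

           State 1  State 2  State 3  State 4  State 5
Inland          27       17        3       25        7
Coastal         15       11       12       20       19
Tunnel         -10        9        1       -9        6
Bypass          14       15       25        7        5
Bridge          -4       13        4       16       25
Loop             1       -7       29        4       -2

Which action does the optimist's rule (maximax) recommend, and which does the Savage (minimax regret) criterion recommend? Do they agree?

Row maxima: Inland=27, Coastal=20, Tunnel=9, Bypass=25, Bridge=25, Loop=29
Best best-case = 29 → Loop.
Column bests: State 1=27, State 2=17, State 3=29, State 4=25, State 5=25.
Inland regrets: 0, 0, 26, 0, 18 → max 26
Coastal regrets: 12, 6, 17, 5, 6 → max 17
Tunnel regrets: 37, 8, 28, 34, 19 → max 37
Bypass regrets: 13, 2, 4, 18, 20 → max 20
Bridge regrets: 31, 4, 25, 9, 0 → max 31
Loop regrets: 26, 24, 0, 21, 27 → max 27
Smallest max regret = 17 → Coastal.

maximax → Loop; minimax regret → Coastal (disagree)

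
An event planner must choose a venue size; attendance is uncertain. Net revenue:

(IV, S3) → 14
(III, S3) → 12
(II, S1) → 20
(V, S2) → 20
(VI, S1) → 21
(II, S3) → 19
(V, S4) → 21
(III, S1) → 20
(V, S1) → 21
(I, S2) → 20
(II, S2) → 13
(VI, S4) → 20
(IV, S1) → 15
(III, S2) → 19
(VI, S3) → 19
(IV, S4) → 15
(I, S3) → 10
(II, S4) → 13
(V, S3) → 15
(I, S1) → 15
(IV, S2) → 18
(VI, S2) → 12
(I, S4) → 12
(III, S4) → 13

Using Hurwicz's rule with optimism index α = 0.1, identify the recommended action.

V

I: 0.1·20 + 0.9·10 = 11
II: 0.1·20 + 0.9·13 = 13.7
III: 0.1·20 + 0.9·12 = 12.8
IV: 0.1·18 + 0.9·14 = 14.4
V: 0.1·21 + 0.9·15 = 15.6
VI: 0.1·21 + 0.9·12 = 12.9
Highest Hurwicz score = 15.6 → V.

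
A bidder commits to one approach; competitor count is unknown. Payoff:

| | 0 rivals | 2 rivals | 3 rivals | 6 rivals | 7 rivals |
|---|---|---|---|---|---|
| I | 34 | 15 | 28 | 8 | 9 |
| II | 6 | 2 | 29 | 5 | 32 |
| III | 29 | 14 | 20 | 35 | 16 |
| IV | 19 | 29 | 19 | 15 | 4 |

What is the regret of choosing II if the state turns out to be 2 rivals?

Best payoff under 2 rivals is 29.
Regret = 29 − 2 = 27.

27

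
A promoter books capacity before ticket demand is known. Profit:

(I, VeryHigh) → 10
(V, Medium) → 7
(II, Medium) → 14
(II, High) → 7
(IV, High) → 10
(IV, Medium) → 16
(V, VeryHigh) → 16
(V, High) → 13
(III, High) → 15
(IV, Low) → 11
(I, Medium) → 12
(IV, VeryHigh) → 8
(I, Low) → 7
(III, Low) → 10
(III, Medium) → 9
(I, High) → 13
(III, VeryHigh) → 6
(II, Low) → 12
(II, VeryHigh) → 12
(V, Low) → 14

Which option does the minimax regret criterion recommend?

I

Column bests: Low=14, Medium=16, High=15, VeryHigh=16.
I regrets: 7, 4, 2, 6 → max 7
II regrets: 2, 2, 8, 4 → max 8
III regrets: 4, 7, 0, 10 → max 10
IV regrets: 3, 0, 5, 8 → max 8
V regrets: 0, 9, 2, 0 → max 9
Smallest max regret = 7 → I.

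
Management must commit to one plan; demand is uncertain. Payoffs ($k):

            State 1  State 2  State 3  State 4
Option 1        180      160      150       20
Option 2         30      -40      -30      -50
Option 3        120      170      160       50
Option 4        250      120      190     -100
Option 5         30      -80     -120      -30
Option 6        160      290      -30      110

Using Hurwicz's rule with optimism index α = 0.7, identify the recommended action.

Option 6

Option 1: 0.7·180 + 0.3·20 = 132
Option 2: 0.7·30 + 0.3·(-50) = 6
Option 3: 0.7·170 + 0.3·50 = 134
Option 4: 0.7·250 + 0.3·(-100) = 145
Option 5: 0.7·30 + 0.3·(-120) = -15
Option 6: 0.7·290 + 0.3·(-30) = 194
Highest Hurwicz score = 194 → Option 6.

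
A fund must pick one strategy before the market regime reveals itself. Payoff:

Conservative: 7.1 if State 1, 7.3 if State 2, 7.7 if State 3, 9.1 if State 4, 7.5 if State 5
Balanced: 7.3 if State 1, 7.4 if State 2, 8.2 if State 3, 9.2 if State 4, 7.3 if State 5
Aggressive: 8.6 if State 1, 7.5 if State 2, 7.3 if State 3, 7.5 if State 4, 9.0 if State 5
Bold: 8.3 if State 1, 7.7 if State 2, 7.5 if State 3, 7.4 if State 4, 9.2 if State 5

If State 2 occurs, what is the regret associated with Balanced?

Best payoff under State 2 is 7.7.
Regret = 7.7 − 7.4 = 0.3.

0.3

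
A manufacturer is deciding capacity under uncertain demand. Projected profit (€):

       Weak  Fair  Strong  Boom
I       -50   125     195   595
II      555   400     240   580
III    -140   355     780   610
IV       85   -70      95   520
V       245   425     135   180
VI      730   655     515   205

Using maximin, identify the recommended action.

Row minima: I=-50, II=240, III=-140, IV=-70, V=135, VI=205
Best worst-case = 240 → II.

II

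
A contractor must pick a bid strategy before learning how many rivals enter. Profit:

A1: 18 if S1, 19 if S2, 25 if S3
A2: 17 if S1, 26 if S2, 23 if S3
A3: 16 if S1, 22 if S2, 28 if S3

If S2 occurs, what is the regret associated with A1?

Best payoff under S2 is 26.
Regret = 26 − 19 = 7.

7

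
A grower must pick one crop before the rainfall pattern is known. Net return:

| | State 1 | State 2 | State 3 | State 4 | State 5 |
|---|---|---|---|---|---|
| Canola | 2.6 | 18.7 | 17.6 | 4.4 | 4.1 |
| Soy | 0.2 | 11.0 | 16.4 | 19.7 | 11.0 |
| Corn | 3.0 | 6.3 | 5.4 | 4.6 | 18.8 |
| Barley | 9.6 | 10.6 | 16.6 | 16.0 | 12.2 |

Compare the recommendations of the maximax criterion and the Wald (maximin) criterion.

maximax → Soy; maximin → Barley (disagree)

Row maxima: Canola=18.7, Soy=19.7, Corn=18.8, Barley=16.6
Best best-case = 19.7 → Soy.
Row minima: Canola=2.6, Soy=0.2, Corn=3.0, Barley=9.6
Best worst-case = 9.6 → Barley.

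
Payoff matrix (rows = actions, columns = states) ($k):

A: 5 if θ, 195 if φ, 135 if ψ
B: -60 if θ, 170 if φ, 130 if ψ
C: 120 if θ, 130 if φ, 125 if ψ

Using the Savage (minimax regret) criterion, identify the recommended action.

Column bests: θ=120, φ=195, ψ=135.
A regrets: 115, 0, 0 → max 115
B regrets: 180, 25, 5 → max 180
C regrets: 0, 65, 10 → max 65
Smallest max regret = 65 → C.

C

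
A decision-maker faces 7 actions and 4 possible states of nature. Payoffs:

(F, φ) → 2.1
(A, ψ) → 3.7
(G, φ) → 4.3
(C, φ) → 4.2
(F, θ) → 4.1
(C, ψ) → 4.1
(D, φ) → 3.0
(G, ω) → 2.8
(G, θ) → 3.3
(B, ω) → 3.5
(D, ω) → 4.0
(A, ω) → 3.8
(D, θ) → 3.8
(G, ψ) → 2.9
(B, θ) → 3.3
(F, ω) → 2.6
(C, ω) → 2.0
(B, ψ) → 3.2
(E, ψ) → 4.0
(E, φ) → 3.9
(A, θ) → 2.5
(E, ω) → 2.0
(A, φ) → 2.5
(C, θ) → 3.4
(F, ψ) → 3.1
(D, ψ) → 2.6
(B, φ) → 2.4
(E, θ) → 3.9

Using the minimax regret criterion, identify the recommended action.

Column bests: θ=4.1, φ=4.3, ψ=4.1, ω=4.0.
A regrets: 1.6, 1.8, 0.4, 0.2 → max 1.8
B regrets: 0.8, 1.9, 0.9, 0.5 → max 1.9
C regrets: 0.7, 0.1, 0.0, 2.0 → max 2.0
D regrets: 0.3, 1.3, 1.5, 0.0 → max 1.5
E regrets: 0.2, 0.4, 0.1, 2.0 → max 2.0
F regrets: 0.0, 2.2, 1.0, 1.4 → max 2.2
G regrets: 0.8, 0.0, 1.2, 1.2 → max 1.2
Smallest max regret = 1.2 → G.

G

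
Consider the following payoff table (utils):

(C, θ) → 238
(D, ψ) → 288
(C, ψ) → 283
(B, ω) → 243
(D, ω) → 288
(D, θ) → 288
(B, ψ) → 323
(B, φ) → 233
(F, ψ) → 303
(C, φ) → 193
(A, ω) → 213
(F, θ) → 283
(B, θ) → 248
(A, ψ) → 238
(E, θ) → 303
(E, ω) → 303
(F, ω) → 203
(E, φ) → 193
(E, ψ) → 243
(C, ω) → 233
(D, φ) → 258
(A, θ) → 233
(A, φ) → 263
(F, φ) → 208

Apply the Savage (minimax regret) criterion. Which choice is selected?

Column bests: θ=303, φ=263, ψ=323, ω=303.
A regrets: 70, 0, 85, 90 → max 90
B regrets: 55, 30, 0, 60 → max 60
C regrets: 65, 70, 40, 70 → max 70
D regrets: 15, 5, 35, 15 → max 35
E regrets: 0, 70, 80, 0 → max 80
F regrets: 20, 55, 20, 100 → max 100
Smallest max regret = 35 → D.

D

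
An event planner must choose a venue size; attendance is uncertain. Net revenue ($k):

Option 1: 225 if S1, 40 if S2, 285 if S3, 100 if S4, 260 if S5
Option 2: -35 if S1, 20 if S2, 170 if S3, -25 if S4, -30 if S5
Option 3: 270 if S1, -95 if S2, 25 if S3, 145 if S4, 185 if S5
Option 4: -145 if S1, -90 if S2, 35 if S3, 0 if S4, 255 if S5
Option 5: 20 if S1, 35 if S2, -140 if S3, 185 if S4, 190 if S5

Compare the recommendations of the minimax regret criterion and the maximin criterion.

minimax regret → Option 1; maximin → Option 1 (agree)

Column bests: S1=270, S2=40, S3=285, S4=185, S5=260.
Option 1 regrets: 45, 0, 0, 85, 0 → max 85
Option 2 regrets: 305, 20, 115, 210, 290 → max 305
Option 3 regrets: 0, 135, 260, 40, 75 → max 260
Option 4 regrets: 415, 130, 250, 185, 5 → max 415
Option 5 regrets: 250, 5, 425, 0, 70 → max 425
Smallest max regret = 85 → Option 1.
Row minima: Option 1=40, Option 2=-35, Option 3=-95, Option 4=-145, Option 5=-140
Best worst-case = 40 → Option 1.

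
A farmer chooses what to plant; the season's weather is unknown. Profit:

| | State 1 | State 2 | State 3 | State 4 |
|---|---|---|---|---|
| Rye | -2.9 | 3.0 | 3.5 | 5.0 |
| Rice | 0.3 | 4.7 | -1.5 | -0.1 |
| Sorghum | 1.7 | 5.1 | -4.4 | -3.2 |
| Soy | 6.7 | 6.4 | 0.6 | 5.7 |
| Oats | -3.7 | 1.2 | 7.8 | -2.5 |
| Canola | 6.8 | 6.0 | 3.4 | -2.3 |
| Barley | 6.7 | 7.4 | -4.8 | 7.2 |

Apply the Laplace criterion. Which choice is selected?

Row averages: Rye=2.15, Rice=0.85, Sorghum=-0.2, Soy=4.85, Oats=0.7, Canola=3.475, Barley=4.125
Highest average = 4.85 → Soy.

Soy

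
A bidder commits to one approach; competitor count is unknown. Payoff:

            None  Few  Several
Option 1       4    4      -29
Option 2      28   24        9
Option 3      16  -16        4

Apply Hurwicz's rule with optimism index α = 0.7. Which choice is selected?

Option 1: 0.7·4 + 0.3·(-29) = -5.9
Option 2: 0.7·28 + 0.3·9 = 22.3
Option 3: 0.7·16 + 0.3·(-16) = 6.4
Highest Hurwicz score = 22.3 → Option 2.

Option 2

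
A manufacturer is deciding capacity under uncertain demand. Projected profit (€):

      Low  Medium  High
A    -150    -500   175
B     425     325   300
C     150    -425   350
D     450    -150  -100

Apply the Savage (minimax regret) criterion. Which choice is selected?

Column bests: Low=450, Medium=325, High=350.
A regrets: 600, 825, 175 → max 825
B regrets: 25, 0, 50 → max 50
C regrets: 300, 750, 0 → max 750
D regrets: 0, 475, 450 → max 475
Smallest max regret = 50 → B.

B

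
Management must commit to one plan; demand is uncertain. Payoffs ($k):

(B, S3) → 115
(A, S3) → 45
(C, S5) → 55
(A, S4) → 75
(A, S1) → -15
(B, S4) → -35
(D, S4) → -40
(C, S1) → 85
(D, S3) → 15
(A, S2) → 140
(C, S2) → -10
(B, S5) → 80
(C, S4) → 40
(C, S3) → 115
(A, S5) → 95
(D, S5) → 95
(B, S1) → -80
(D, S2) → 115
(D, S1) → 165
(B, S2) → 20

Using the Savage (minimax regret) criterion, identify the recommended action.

D

Column bests: S1=165, S2=140, S3=115, S4=75, S5=95.
A regrets: 180, 0, 70, 0, 0 → max 180
B regrets: 245, 120, 0, 110, 15 → max 245
C regrets: 80, 150, 0, 35, 40 → max 150
D regrets: 0, 25, 100, 115, 0 → max 115
Smallest max regret = 115 → D.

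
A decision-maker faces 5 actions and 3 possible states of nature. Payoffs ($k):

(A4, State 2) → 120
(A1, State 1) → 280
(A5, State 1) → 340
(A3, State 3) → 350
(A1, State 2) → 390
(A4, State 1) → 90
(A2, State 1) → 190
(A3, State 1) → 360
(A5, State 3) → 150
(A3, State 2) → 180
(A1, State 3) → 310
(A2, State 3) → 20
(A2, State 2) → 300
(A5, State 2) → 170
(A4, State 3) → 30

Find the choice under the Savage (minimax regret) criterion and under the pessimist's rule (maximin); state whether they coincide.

Column bests: State 1=360, State 2=390, State 3=350.
A1 regrets: 80, 0, 40 → max 80
A2 regrets: 170, 90, 330 → max 330
A3 regrets: 0, 210, 0 → max 210
A4 regrets: 270, 270, 320 → max 320
A5 regrets: 20, 220, 200 → max 220
Smallest max regret = 80 → A1.
Row minima: A1=280, A2=20, A3=180, A4=30, A5=150
Best worst-case = 280 → A1.

minimax regret → A1; maximin → A1 (agree)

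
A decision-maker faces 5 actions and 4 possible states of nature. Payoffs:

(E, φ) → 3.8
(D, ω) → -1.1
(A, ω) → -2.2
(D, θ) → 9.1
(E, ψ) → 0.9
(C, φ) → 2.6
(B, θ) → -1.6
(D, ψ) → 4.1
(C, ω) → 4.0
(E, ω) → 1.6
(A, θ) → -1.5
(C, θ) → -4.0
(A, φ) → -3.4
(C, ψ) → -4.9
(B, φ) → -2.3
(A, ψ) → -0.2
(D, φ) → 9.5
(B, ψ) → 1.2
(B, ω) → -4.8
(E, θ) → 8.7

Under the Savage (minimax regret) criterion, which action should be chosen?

D

Column bests: θ=9.1, φ=9.5, ψ=4.1, ω=4.0.
A regrets: 10.6, 12.9, 4.3, 6.2 → max 12.9
B regrets: 10.7, 11.8, 2.9, 8.8 → max 11.8
C regrets: 13.1, 6.9, 9.0, 0.0 → max 13.1
D regrets: 0.0, 0.0, 0.0, 5.1 → max 5.1
E regrets: 0.4, 5.7, 3.2, 2.4 → max 5.7
Smallest max regret = 5.1 → D.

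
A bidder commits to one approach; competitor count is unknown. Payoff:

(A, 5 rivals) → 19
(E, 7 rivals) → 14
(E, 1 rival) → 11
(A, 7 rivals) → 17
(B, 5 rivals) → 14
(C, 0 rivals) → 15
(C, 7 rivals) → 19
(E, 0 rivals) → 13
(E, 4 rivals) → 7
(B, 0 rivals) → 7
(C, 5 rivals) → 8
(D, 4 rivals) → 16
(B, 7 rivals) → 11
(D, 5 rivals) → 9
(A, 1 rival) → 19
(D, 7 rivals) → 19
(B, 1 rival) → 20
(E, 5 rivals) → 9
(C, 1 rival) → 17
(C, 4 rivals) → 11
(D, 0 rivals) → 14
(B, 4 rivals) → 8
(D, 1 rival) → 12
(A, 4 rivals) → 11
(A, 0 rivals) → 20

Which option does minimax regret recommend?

A

Column bests: 0 rivals=20, 1 rival=20, 4 rivals=16, 5 rivals=19, 7 rivals=19.
A regrets: 0, 1, 5, 0, 2 → max 5
B regrets: 13, 0, 8, 5, 8 → max 13
C regrets: 5, 3, 5, 11, 0 → max 11
D regrets: 6, 8, 0, 10, 0 → max 10
E regrets: 7, 9, 9, 10, 5 → max 10
Smallest max regret = 5 → A.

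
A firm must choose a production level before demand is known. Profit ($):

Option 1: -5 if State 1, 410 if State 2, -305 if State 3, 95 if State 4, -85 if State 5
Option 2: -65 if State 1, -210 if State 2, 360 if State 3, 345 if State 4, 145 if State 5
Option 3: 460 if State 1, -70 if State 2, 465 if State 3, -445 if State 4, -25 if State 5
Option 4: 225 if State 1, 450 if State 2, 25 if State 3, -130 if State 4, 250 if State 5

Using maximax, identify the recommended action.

Row maxima: Option 1=410, Option 2=360, Option 3=465, Option 4=450
Best best-case = 465 → Option 3.

Option 3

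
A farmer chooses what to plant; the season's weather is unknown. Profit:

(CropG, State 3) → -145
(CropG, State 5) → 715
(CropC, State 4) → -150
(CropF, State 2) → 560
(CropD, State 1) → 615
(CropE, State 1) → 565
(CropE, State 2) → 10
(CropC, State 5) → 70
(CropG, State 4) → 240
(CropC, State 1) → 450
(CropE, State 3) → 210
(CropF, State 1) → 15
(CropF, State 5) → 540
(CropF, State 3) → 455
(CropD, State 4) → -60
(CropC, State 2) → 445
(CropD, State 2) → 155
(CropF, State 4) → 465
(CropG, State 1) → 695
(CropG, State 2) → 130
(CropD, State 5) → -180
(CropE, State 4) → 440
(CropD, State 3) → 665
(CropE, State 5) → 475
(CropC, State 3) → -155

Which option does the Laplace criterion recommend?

CropF

Row averages: CropE=340, CropF=407, CropD=239, CropC=132, CropG=327
Highest average = 407 → CropF.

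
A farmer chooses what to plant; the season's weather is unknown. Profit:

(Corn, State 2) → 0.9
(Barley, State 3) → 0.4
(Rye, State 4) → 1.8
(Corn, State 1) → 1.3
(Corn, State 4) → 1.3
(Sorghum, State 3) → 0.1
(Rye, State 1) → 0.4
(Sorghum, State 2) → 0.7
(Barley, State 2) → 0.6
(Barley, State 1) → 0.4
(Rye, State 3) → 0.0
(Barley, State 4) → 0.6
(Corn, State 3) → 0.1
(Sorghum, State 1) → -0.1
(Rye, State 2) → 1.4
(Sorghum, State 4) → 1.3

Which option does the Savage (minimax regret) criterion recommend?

Corn

Column bests: State 1=1.3, State 2=1.4, State 3=0.4, State 4=1.8.
Barley regrets: 0.9, 0.8, 0.0, 1.2 → max 1.2
Rye regrets: 0.9, 0.0, 0.4, 0.0 → max 0.9
Sorghum regrets: 1.4, 0.7, 0.3, 0.5 → max 1.4
Corn regrets: 0.0, 0.5, 0.3, 0.5 → max 0.5
Smallest max regret = 0.5 → Corn.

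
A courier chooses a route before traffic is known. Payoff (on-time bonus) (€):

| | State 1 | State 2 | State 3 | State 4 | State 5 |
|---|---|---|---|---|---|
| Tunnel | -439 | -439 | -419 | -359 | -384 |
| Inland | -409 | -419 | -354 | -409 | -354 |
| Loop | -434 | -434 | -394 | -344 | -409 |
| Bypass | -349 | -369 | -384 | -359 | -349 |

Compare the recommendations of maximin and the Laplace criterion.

maximin → Bypass; laplace → Bypass (agree)

Row minima: Tunnel=-439, Inland=-419, Loop=-434, Bypass=-384
Best worst-case = -384 → Bypass.
Row averages: Tunnel=-408, Inland=-389, Loop=-403, Bypass=-362
Highest average = -362 → Bypass.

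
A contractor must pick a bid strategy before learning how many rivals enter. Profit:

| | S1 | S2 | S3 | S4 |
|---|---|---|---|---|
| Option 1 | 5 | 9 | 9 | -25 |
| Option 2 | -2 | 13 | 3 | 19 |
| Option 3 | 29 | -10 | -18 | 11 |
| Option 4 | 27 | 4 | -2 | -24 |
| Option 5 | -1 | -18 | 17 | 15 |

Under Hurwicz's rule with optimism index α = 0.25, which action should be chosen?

Option 1: 0.25·9 + 0.75·(-25) = -16.5
Option 2: 0.25·19 + 0.75·(-2) = 3.25
Option 3: 0.25·29 + 0.75·(-18) = -6.25
Option 4: 0.25·27 + 0.75·(-24) = -11.25
Option 5: 0.25·17 + 0.75·(-18) = -9.25
Highest Hurwicz score = 3.25 → Option 2.

Option 2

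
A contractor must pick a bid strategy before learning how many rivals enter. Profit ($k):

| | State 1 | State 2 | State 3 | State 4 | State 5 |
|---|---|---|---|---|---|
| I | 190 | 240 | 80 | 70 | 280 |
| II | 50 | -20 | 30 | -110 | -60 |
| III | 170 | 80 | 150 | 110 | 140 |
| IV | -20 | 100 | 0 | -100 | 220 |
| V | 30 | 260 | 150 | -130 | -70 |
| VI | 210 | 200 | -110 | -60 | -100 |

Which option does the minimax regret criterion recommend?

I

Column bests: State 1=210, State 2=260, State 3=150, State 4=110, State 5=280.
I regrets: 20, 20, 70, 40, 0 → max 70
II regrets: 160, 280, 120, 220, 340 → max 340
III regrets: 40, 180, 0, 0, 140 → max 180
IV regrets: 230, 160, 150, 210, 60 → max 230
V regrets: 180, 0, 0, 240, 350 → max 350
VI regrets: 0, 60, 260, 170, 380 → max 380
Smallest max regret = 70 → I.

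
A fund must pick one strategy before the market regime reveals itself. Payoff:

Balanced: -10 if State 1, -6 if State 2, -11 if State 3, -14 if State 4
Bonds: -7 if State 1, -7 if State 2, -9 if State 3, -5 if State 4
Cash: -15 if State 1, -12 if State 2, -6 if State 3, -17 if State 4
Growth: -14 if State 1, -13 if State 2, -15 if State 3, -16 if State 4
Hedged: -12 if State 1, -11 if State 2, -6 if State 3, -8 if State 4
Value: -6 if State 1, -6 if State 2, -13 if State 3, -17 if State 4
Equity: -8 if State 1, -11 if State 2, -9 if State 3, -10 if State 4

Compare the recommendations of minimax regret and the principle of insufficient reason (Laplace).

Column bests: State 1=-6, State 2=-6, State 3=-6, State 4=-5.
Balanced regrets: 4, 0, 5, 9 → max 9
Bonds regrets: 1, 1, 3, 0 → max 3
Cash regrets: 9, 6, 0, 12 → max 12
Growth regrets: 8, 7, 9, 11 → max 11
Hedged regrets: 6, 5, 0, 3 → max 6
Value regrets: 0, 0, 7, 12 → max 12
Equity regrets: 2, 5, 3, 5 → max 5
Smallest max regret = 3 → Bonds.
Row averages: Balanced=-10.25, Bonds=-7, Cash=-12.5, Growth=-14.5, Hedged=-9.25, Value=-10.5, Equity=-9.5
Highest average = -7 → Bonds.

minimax regret → Bonds; laplace → Bonds (agree)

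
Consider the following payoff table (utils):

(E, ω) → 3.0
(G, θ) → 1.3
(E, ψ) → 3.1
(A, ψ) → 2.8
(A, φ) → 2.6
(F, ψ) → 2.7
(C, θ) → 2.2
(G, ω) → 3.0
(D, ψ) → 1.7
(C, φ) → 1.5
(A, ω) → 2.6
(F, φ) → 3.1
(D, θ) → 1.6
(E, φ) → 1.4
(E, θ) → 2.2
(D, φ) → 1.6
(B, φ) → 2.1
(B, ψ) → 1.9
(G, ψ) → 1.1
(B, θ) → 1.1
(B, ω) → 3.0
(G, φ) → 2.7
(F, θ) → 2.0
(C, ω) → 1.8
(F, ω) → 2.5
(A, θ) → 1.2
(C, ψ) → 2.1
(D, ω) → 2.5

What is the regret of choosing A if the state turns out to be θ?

Best payoff under θ is 2.2.
Regret = 2.2 − 1.2 = 1.0.

1.0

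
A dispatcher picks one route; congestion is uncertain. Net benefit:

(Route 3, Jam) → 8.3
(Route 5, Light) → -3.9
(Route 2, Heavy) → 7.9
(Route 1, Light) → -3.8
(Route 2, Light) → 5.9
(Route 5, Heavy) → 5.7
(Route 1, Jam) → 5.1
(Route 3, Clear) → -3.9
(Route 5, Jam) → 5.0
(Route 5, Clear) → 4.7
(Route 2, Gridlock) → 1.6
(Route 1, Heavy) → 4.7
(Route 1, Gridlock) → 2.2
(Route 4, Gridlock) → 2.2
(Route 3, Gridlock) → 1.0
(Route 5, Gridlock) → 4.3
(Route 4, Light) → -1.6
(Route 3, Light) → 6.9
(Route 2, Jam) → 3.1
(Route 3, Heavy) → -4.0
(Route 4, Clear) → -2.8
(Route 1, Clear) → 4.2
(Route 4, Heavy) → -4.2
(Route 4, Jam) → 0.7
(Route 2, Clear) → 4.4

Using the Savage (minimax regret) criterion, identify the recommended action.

Column bests: Clear=4.7, Light=6.9, Heavy=7.9, Jam=8.3, Gridlock=4.3.
Route 1 regrets: 0.5, 10.7, 3.2, 3.2, 2.1 → max 10.7
Route 2 regrets: 0.3, 1.0, 0.0, 5.2, 2.7 → max 5.2
Route 3 regrets: 8.6, 0.0, 11.9, 0.0, 3.3 → max 11.9
Route 4 regrets: 7.5, 8.5, 12.1, 7.6, 2.1 → max 12.1
Route 5 regrets: 0.0, 10.8, 2.2, 3.3, 0.0 → max 10.8
Smallest max regret = 5.2 → Route 2.

Route 2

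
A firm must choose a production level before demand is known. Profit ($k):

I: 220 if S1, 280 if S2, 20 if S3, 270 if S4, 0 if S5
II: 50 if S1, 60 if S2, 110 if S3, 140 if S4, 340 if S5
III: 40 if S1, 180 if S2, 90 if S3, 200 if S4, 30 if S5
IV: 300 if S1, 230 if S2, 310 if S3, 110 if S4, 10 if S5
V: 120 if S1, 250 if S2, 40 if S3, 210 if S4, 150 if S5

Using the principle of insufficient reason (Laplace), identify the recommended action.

IV

Row averages: I=158, II=140, III=108, IV=192, V=154
Highest average = 192 → IV.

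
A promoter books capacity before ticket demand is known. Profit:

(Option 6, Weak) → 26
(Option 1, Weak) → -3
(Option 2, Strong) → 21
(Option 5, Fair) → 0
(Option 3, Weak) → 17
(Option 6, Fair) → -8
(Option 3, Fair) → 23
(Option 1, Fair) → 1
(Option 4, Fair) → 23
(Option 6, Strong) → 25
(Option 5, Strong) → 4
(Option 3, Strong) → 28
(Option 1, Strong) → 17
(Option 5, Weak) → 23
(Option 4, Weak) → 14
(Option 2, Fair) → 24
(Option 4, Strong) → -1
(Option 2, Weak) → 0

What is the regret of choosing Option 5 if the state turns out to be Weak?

3

Best payoff under Weak is 26.
Regret = 26 − 23 = 3.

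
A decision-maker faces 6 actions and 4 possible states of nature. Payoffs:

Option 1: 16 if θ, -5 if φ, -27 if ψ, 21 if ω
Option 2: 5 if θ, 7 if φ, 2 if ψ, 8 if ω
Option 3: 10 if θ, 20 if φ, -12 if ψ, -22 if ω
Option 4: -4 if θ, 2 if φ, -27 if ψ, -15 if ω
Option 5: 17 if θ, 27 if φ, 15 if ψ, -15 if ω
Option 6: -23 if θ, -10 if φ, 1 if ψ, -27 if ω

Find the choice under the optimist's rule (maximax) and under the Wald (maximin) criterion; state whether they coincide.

Row maxima: Option 1=21, Option 2=8, Option 3=20, Option 4=2, Option 5=27, Option 6=1
Best best-case = 27 → Option 5.
Row minima: Option 1=-27, Option 2=2, Option 3=-22, Option 4=-27, Option 5=-15, Option 6=-27
Best worst-case = 2 → Option 2.

maximax → Option 5; maximin → Option 2 (disagree)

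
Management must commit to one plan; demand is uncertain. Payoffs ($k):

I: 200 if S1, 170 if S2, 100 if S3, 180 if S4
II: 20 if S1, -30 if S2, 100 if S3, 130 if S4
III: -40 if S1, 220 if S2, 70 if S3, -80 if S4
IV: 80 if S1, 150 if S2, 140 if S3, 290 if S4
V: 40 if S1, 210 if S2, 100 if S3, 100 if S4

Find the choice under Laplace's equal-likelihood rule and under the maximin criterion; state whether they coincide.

Row averages: I=162.5, II=55, III=42.5, IV=165, V=112.5
Highest average = 165 → IV.
Row minima: I=100, II=-30, III=-80, IV=80, V=40
Best worst-case = 100 → I.

laplace → IV; maximin → I (disagree)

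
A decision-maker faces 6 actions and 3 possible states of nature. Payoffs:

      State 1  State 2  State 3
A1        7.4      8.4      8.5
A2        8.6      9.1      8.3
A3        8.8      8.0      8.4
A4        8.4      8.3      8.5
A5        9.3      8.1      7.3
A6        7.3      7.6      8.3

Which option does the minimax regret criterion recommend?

A2

Column bests: State 1=9.3, State 2=9.1, State 3=8.5.
A1 regrets: 1.9, 0.7, 0.0 → max 1.9
A2 regrets: 0.7, 0.0, 0.2 → max 0.7
A3 regrets: 0.5, 1.1, 0.1 → max 1.1
A4 regrets: 0.9, 0.8, 0.0 → max 0.9
A5 regrets: 0.0, 1.0, 1.2 → max 1.2
A6 regrets: 2.0, 1.5, 0.2 → max 2.0
Smallest max regret = 0.7 → A2.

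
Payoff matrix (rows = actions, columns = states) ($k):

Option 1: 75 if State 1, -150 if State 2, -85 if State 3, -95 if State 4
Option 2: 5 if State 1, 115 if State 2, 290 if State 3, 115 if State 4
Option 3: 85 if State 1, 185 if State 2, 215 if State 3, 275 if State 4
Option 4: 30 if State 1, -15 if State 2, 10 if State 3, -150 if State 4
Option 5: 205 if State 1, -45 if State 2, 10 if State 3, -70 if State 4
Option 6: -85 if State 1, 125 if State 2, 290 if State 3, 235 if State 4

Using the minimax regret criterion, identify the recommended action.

Column bests: State 1=205, State 2=185, State 3=290, State 4=275.
Option 1 regrets: 130, 335, 375, 370 → max 375
Option 2 regrets: 200, 70, 0, 160 → max 200
Option 3 regrets: 120, 0, 75, 0 → max 120
Option 4 regrets: 175, 200, 280, 425 → max 425
Option 5 regrets: 0, 230, 280, 345 → max 345
Option 6 regrets: 290, 60, 0, 40 → max 290
Smallest max regret = 120 → Option 3.

Option 3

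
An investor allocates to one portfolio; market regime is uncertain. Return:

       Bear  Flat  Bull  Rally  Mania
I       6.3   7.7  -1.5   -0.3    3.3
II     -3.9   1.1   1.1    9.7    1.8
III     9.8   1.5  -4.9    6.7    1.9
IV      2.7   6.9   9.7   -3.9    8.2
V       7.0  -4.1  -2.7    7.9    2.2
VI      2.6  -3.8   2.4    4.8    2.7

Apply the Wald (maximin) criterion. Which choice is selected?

Row minima: I=-1.5, II=-3.9, III=-4.9, IV=-3.9, V=-4.1, VI=-3.8
Best worst-case = -1.5 → I.

I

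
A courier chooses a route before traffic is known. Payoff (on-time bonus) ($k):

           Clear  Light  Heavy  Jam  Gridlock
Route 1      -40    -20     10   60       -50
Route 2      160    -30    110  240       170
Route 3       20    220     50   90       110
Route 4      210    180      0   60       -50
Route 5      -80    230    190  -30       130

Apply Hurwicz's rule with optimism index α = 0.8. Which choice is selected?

Route 2

Route 1: 0.8·60 + 0.2·(-50) = 38
Route 2: 0.8·240 + 0.2·(-30) = 186
Route 3: 0.8·220 + 0.2·20 = 180
Route 4: 0.8·210 + 0.2·(-50) = 158
Route 5: 0.8·230 + 0.2·(-80) = 168
Highest Hurwicz score = 186 → Route 2.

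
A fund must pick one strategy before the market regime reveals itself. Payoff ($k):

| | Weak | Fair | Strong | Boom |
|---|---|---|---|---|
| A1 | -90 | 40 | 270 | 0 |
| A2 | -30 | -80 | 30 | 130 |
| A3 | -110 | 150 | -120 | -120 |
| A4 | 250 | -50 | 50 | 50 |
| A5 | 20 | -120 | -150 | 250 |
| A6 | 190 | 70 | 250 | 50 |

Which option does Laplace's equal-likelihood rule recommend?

Row averages: A1=55, A2=12.5, A3=-50, A4=75, A5=0, A6=140
Highest average = 140 → A6.

A6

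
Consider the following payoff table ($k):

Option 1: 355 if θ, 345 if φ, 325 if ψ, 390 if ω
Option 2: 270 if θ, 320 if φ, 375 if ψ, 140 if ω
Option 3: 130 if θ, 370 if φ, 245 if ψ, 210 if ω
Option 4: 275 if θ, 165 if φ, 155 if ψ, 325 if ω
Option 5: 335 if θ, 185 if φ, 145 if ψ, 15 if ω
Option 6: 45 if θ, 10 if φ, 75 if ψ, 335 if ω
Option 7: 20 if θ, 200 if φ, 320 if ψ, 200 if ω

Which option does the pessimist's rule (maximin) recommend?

Option 1

Row minima: Option 1=325, Option 2=140, Option 3=130, Option 4=155, Option 5=15, Option 6=10, Option 7=20
Best worst-case = 325 → Option 1.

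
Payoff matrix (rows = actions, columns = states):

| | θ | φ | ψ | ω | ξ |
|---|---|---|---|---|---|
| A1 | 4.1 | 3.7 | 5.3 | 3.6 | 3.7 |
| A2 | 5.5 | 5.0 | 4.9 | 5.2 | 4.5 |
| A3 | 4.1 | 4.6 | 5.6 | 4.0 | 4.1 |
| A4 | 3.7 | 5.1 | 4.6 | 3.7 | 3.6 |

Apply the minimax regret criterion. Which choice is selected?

A2

Column bests: θ=5.5, φ=5.1, ψ=5.6, ω=5.2, ξ=4.5.
A1 regrets: 1.4, 1.4, 0.3, 1.6, 0.8 → max 1.6
A2 regrets: 0.0, 0.1, 0.7, 0.0, 0.0 → max 0.7
A3 regrets: 1.4, 0.5, 0.0, 1.2, 0.4 → max 1.4
A4 regrets: 1.8, 0.0, 1.0, 1.5, 0.9 → max 1.8
Smallest max regret = 0.7 → A2.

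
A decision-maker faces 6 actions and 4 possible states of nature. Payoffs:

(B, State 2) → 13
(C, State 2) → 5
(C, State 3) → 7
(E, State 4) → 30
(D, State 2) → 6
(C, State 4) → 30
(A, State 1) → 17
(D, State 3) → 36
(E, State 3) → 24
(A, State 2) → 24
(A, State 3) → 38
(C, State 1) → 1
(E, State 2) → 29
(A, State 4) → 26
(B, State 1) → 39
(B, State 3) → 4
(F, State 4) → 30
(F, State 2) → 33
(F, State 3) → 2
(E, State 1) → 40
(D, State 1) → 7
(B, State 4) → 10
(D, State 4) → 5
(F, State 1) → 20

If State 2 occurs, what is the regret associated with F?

0

Best payoff under State 2 is 33.
Regret = 33 − 33 = 0.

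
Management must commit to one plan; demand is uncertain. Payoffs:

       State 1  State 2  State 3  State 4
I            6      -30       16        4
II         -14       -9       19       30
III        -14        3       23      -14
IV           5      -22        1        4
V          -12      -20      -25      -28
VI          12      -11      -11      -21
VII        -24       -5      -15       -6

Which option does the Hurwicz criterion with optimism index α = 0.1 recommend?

II

I: 0.1·16 + 0.9·(-30) = -25.4
II: 0.1·30 + 0.9·(-14) = -9.6
III: 0.1·23 + 0.9·(-14) = -10.3
IV: 0.1·5 + 0.9·(-22) = -19.3
V: 0.1·(-12) + 0.9·(-28) = -26.4
VI: 0.1·12 + 0.9·(-21) = -17.7
VII: 0.1·(-5) + 0.9·(-24) = -22.1
Highest Hurwicz score = -9.6 → II.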